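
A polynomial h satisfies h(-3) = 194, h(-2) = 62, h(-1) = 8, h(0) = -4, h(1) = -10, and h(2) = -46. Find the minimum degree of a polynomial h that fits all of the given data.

3

Forward differences of the values at s = -3, -2, -1, 0, 1, 2:
  h  : 194  62  8  -4  -10  -46
  Δ  : -132  -54  -12  -6  -36
  Δ^2: 78  42  6  -30
  Δ^3: -36  -36  -36
  Δ^4: 0  0
  Δ^5: 0
The third differences are constant (-36) and nonzero, while all higher differences vanish, so the minimal degree is 3.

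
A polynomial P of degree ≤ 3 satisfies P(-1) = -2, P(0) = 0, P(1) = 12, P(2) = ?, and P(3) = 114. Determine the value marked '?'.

46

On equispaced nodes a degree-3 polynomial has vanishing fourth forward difference, so
  P(-1) - 4·P(0) + 6·P(1) - 4·P(2) + P(3) = 0.
Substituting the known values and solving for P(2):
  -4·P(2) = -184
  P(2) = 46.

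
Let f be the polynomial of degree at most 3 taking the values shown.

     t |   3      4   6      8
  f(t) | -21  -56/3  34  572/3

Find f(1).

Write f(t) = at^3 + bt^2 + ct + d. Substituting each data point gives a linear system:
  27a + 9b + 3c + d = -21
  64a + 16b + 4c + d = -56/3
  216a + 36b + 6c + d = 34
  512a + 64b + 8c + d = 572/3
Solving the system yields a = 1, b = -5, c = 1/3, d = -4.
So f(t) = t^3 - 5t^2 + (1/3)t - 4.
Then f(1) = -23/3.

-23/3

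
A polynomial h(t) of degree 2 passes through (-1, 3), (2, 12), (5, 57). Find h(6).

80

Using the Lagrange interpolation formula with nodes -1, 2, 5:
  L_0(t) = (t - 2)(t - 5) / 18
  L_1(t) = (t + 1)(t - 5) / -9
  L_2(t) = (t + 1)(t - 2) / 18
Then h(t) = 3·L_0(t) + 12·L_1(t) + 57·L_2(t).
Expanding and collecting terms gives h(t) = 2t² + t + 2.
Evaluating at t = 6: h(6) = 80.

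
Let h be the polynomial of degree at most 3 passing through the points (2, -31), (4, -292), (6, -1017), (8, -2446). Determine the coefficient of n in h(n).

Write h(n) = an^3 + bn^2 + cn + d. Substituting each data point gives a linear system:
  8a + 4b + 2c + d = -31
  64a + 16b + 4c + d = -292
  216a + 36b + 6c + d = -1017
  512a + 64b + 8c + d = -2446
Solving the system yields a = -5, b = 2, c = -5/2, d = 6.
So h(n) = -5n^3 + 2n^2 - (5/2)n + 6.
The coefficient of n is -5/2.

-5/2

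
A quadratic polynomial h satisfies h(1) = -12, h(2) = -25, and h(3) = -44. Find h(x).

h(x) = -3x^2 - 4x - 5

Using the Lagrange interpolation formula with nodes 1, 2, 3:
  L_0(x) = (x - 2)(x - 3) / 2
  L_1(x) = (x - 1)(x - 3) / -1
  L_2(x) = (x - 1)(x - 2) / 2
Then h(x) = -12·L_0(x) - 25·L_1(x) - 44·L_2(x).
Expanding and collecting terms gives h(x) = -3x² - 4x - 5.
Check: h(2) = -25. ✓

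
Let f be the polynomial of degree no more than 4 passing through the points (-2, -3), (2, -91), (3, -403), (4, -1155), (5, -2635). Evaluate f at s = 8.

Using the Lagrange interpolation formula with nodes -2, 2, 3, 4, 5:
  L_0(s) = (s - 2)(s - 3)(s - 4)(s - 5) / 840
  L_1(s) = (s + 2)(s - 3)(s - 4)(s - 5) / -24
  L_2(s) = (s + 2)(s - 2)(s - 4)(s - 5) / 10
  L_3(s) = (s + 2)(s - 2)(s - 3)(s - 5) / -12
  L_4(s) = (s + 2)(s - 2)(s - 3)(s - 4) / 42
Then f(s) = -3·L_0(s) - 91·L_1(s) - 403·L_2(s) - 1155·L_3(s) - 2635·L_4(s).
Expanding and collecting terms gives f(s) = -3s^4 - 6s^3 - s^2 + 2s + 5.
Evaluating at s = 8: f(8) = -15403.

-15403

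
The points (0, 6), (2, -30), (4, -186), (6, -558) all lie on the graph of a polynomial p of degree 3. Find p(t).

p(t) = -2t^3 - 3t^2 - 4t + 6

Using the Lagrange interpolation formula with nodes 0, 2, 4, 6:
  L_0(t) = (t - 2)(t - 4)(t - 6) / -48
  L_1(t) = t(t - 4)(t - 6) / 16
  L_2(t) = t(t - 2)(t - 6) / -16
  L_3(t) = t(t - 2)(t - 4) / 48
Then p(t) = 6·L_0(t) - 30·L_1(t) - 186·L_2(t) - 558·L_3(t).
Expanding and collecting terms gives p(t) = -2t³ - 3t² - 4t + 6.
Check: p(4) = -186. ✓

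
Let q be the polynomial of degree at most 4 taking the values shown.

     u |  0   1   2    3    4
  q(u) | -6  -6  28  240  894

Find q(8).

Using the Lagrange interpolation formula with nodes 0, 1, 2, 3, 4:
  L_0(u) = (u - 1)(u - 2)(u - 3)(u - 4) / 24
  L_1(u) = u(u - 2)(u - 3)(u - 4) / -6
  L_2(u) = u(u - 1)(u - 3)(u - 4) / 4
  L_3(u) = u(u - 1)(u - 2)(u - 4) / -6
  L_4(u) = u(u - 1)(u - 2)(u - 3) / 24
Then q(u) = -6·L_0(u) - 6·L_1(u) + 28·L_2(u) + 240·L_3(u) + 894·L_4(u).
Expanding and collecting terms gives q(u) = 5u^4 - 6u^3 + u - 6.
Evaluating at u = 8: q(8) = 17410.

17410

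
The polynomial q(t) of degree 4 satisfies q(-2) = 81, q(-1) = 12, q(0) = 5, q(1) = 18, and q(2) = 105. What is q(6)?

5633

Write q(t) = at^4 + bt^3 + ct^2 + dt + e. Substituting each data point gives a linear system:
  16a - 8b + 4c - 2d + e = 81
  a - b + c - d + e = 12
  e = 5
  a + b + c + d + e = 18
  16a + 8b + 4c + 2d + e = 105
Solving the system yields a = 4, b = 1, c = 6, d = 2, e = 5.
So q(t) = 4t^4 + t^3 + 6t^2 + 2t + 5.
Then q(6) = 5633.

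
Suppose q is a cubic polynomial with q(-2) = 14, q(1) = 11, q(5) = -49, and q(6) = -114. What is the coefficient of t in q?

Write q(t) = at^3 + bt^2 + ct + d. Substituting each data point gives a linear system:
  -8a + 4b - 2c + d = 14
  a + b + c + d = 11
  125a + 25b + 5c + d = -49
  216a + 36b + 6c + d = -114
Solving the system yields a = -1, b = 2, c = 4, d = 6.
So q(t) = -t³ + 2t² + 4t + 6.
The coefficient of t is 4.

4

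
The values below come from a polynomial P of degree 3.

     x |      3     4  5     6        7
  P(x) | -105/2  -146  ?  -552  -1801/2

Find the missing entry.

-613/2

On equispaced nodes a degree-3 polynomial has vanishing fourth forward difference, so
  P(3) - 4·P(4) + 6·P(5) - 4·P(6) + P(7) = 0.
Substituting the known values and solving for P(5):
  6·P(5) = -1839
  P(5) = -613/2.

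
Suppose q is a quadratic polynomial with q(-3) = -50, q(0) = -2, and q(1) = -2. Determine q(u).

Using the Lagrange interpolation formula with nodes -3, 0, 1:
  L_0(u) = u(u - 1) / 12
  L_1(u) = (u + 3)(u - 1) / -3
  L_2(u) = (u + 3)u / 4
Then q(u) = -50·L_0(u) - 2·L_1(u) - 2·L_2(u).
Expanding and collecting terms gives q(u) = -4u² + 4u - 2.
Check: q(1) = -2. ✓

q(u) = -4u^2 + 4u - 2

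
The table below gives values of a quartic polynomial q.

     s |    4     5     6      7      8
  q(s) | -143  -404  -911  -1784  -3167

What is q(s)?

q(s) = -s^4 + 2s^3 - 2s^2 + 4s + 1

Write q(s) = as^4 + bs^3 + cs^2 + ds + e. Substituting each data point gives a linear system:
  256a + 64b + 16c + 4d + e = -143
  625a + 125b + 25c + 5d + e = -404
  1296a + 216b + 36c + 6d + e = -911
  2401a + 343b + 49c + 7d + e = -1784
  4096a + 512b + 64c + 8d + e = -3167
Solving the system yields a = -1, b = 2, c = -2, d = 4, e = 1.
So q(s) = -s^4 + 2s^3 - 2s^2 + 4s + 1.
Check: q(7) = -1784. ✓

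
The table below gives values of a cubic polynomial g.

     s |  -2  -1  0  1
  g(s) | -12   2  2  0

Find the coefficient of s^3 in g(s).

2

Write g(s) = as^3 + bs^2 + cs + d. Substituting each data point gives a linear system:
  -8a + 4b - 2c + d = -12
  -a + b - c + d = 2
  d = 2
  a + b + c + d = 0
Solving the system yields a = 2, b = -1, c = -3, d = 2.
So g(s) = 2s^3 - s^2 - 3s + 2.
The leading coefficient is 2.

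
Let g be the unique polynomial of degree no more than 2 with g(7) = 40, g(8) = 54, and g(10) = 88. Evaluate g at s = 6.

Using the Lagrange interpolation formula with nodes 7, 8, 10:
  L_0(s) = (s - 8)(s - 10) / 3
  L_1(s) = (s - 7)(s - 10) / -2
  L_2(s) = (s - 7)(s - 8) / 6
Then g(s) = 40·L_0(s) + 54·L_1(s) + 88·L_2(s).
Expanding and collecting terms gives g(s) = s^2 - s - 2.
Evaluating at s = 6: g(6) = 28.

28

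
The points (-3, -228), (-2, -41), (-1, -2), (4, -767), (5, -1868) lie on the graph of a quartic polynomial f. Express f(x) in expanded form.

Write f(x) = ax^4 + bx^3 + cx^2 + dx + e. Substituting each data point gives a linear system:
  81a - 27b + 9c - 3d + e = -228
  16a - 8b + 4c - 2d + e = -41
  a - b + c - d + e = -2
  256a + 64b + 16c + 4d + e = -767
  625a + 125b + 25c + 5d + e = -1868
Solving the system yields a = -3, b = 0, c = 1, d = -3, e = -3.
So f(x) = -3x^4 + x^2 - 3x - 3.
Check: f(-3) = -228. ✓

f(x) = -3x^4 + x^2 - 3x - 3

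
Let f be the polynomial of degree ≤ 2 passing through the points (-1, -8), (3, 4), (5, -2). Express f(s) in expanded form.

f(s) = -s^2 + 5s - 2

Using the Lagrange interpolation formula with nodes -1, 3, 5:
  L_0(s) = (s - 3)(s - 5) / 24
  L_1(s) = (s + 1)(s - 5) / -8
  L_2(s) = (s + 1)(s - 3) / 12
Then f(s) = -8·L_0(s) + 4·L_1(s) - 2·L_2(s).
Expanding and collecting terms gives f(s) = -s^2 + 5s - 2.
Check: f(5) = -2. ✓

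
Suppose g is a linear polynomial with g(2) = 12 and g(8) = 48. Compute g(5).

30

Write g(s) = as + b. Substituting each data point gives a linear system:
  2a + b = 12
  8a + b = 48
Solving the system yields a = 6, b = 0.
So g(s) = 6s.
Then g(5) = 30.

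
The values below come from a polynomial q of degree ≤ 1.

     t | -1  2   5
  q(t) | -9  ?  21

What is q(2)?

On equispaced nodes a degree-1 polynomial has vanishing second forward difference, so
  q(-1) - 2·q(2) + q(5) = 0.
Substituting the known values and solving for q(2):
  -2·q(2) = -12
  q(2) = 6.

6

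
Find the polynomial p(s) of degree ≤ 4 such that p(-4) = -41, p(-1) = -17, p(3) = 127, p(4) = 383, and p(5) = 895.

p(s) = s^4 + 3s^3 - 5s^2 + 5s - 5

Using the Lagrange interpolation formula with nodes -4, -1, 3, 4, 5:
  L_0(s) = (s + 1)(s - 3)(s - 4)(s - 5) / 1512
  L_1(s) = (s + 4)(s - 3)(s - 4)(s - 5) / -360
  L_2(s) = (s + 4)(s + 1)(s - 4)(s - 5) / 56
  L_3(s) = (s + 4)(s + 1)(s - 3)(s - 5) / -40
  L_4(s) = (s + 4)(s + 1)(s - 3)(s - 4) / 108
Then p(s) = -41·L_0(s) - 17·L_1(s) + 127·L_2(s) + 383·L_3(s) + 895·L_4(s).
Expanding and collecting terms gives p(s) = s^4 + 3s^3 - 5s^2 + 5s - 5.
Check: p(4) = 383. ✓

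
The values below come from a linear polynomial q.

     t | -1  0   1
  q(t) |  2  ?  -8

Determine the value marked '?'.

The 2 known points determine the degree-1 polynomial uniquely.
Write q(t) = at + b. Substituting each data point gives a linear system:
  -a + b = 2
  a + b = -8
Solving the system yields a = -5, b = -3.
So q(t) = -5t - 3.
Then q(0) = -3.

-3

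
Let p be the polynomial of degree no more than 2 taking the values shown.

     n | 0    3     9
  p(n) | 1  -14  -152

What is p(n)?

Write p(n) = an^2 + bn + c. Substituting each data point gives a linear system:
  c = 1
  9a + 3b + c = -14
  81a + 9b + c = -152
Solving the system yields a = -2, b = 1, c = 1.
So p(n) = -2n^2 + n + 1.
Check: p(3) = -14. ✓

p(n) = -2n^2 + n + 1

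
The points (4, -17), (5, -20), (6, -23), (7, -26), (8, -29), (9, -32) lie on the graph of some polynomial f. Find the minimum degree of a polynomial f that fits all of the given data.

Forward differences of the values at x = 4, 5, 6, 7, 8, 9:
  f  : -17  -20  -23  -26  -29  -32
  Δ  : -3  -3  -3  -3  -3
  Δ^2: 0  0  0  0
  Δ^3: 0  0  0
  Δ^4: 0  0
  Δ^5: 0
The first differences are constant (-3) and nonzero, while all higher differences vanish, so the minimal degree is 1.

1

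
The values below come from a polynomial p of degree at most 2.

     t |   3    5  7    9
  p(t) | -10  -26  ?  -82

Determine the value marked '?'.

On equispaced nodes a degree-2 polynomial has vanishing third forward difference, so
  - p(3) + 3·p(5) - 3·p(7) + p(9) = 0.
Substituting the known values and solving for p(7):
  -3·p(7) = 150
  p(7) = -50.

-50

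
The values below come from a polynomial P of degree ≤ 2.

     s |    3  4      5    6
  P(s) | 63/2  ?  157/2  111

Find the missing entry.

The 3 known points determine the degree-2 polynomial uniquely.
Write P(s) = as^2 + bs + c. Substituting each data point gives a linear system:
  9a + 3b + c = 63/2
  25a + 5b + c = 157/2
  36a + 6b + c = 111
Solving the system yields a = 3, b = -1/2, c = 6.
So P(s) = 3s^2 - (1/2)s + 6.
Then P(4) = 52.

52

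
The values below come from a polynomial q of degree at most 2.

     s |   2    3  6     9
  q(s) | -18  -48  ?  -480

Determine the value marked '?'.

-210

The 3 known points determine the degree-2 polynomial uniquely.
Write q(s) = as^2 + bs + c. Substituting each data point gives a linear system:
  4a + 2b + c = -18
  9a + 3b + c = -48
  81a + 9b + c = -480
Solving the system yields a = -6, b = 0, c = 6.
So q(s) = -6s² + 6.
Then q(6) = -210.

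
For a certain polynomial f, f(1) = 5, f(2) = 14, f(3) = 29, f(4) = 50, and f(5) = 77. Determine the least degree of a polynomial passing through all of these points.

2

Forward differences of the values at t = 1, 2, 3, 4, 5:
  f  : 5  14  29  50  77
  Δ  : 9  15  21  27
  Δ^2: 6  6  6
  Δ^3: 0  0
  Δ^4: 0
The second differences are constant (6) and nonzero, while all higher differences vanish, so the minimal degree is 2.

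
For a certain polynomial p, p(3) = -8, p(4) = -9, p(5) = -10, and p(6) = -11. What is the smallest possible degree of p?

1

Forward differences of the values at u = 3, 4, 5, 6:
  p  : -8  -9  -10  -11
  Δ  : -1  -1  -1
  Δ^2: 0  0
  Δ^3: 0
The first differences are constant (-1) and nonzero, while all higher differences vanish, so the minimal degree is 1.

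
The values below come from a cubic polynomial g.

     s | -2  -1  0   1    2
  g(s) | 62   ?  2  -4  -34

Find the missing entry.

14

The 4 known points determine the degree-3 polynomial uniquely.
Write g(s) = as^3 + bs^2 + cs + d. Substituting each data point gives a linear system:
  -8a + 4b - 2c + d = 62
  d = 2
  a + b + c + d = -4
  8a + 4b + 2c + d = -34
Solving the system yields a = -5, b = 3, c = -4, d = 2.
So g(s) = -5s³ + 3s² - 4s + 2.
Then g(-1) = 14.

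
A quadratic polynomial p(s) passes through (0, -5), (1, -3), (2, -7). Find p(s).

Write p(s) = as^2 + bs + c. Substituting each data point gives a linear system:
  c = -5
  a + b + c = -3
  4a + 2b + c = -7
Solving the system yields a = -3, b = 5, c = -5.
So p(s) = -3s² + 5s - 5.
Check: p(1) = -3. ✓

p(s) = -3s^2 + 5s - 5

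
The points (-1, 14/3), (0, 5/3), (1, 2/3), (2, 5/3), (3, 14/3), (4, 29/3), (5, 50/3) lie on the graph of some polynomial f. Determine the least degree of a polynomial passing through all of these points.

2

Forward differences of the values at x = -1, 0, 1, 2, 3, 4, 5:
  f  : 14/3  5/3  2/3  5/3  14/3  29/3  50/3
  Δ  : -3  -1  1  3  5  7
  Δ^2: 2  2  2  2  2
  Δ^3: 0  0  0  0
  Δ^4: 0  0  0
  Δ^5: 0  0
  Δ^6: 0
The second differences are constant (2) and nonzero, while all higher differences vanish, so the minimal degree is 2.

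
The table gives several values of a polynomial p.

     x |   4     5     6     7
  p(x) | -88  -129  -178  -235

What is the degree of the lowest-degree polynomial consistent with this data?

Forward differences of the values at x = 4, 5, 6, 7:
  p  : -88  -129  -178  -235
  Δ  : -41  -49  -57
  Δ^2: -8  -8
  Δ^3: 0
The second differences are constant (-8) and nonzero, while all higher differences vanish, so the minimal degree is 2.

2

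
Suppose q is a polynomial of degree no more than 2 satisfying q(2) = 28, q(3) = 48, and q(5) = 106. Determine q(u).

Write q(u) = au^2 + bu + c. Substituting each data point gives a linear system:
  4a + 2b + c = 28
  9a + 3b + c = 48
  25a + 5b + c = 106
Solving the system yields a = 3, b = 5, c = 6.
So q(u) = 3u² + 5u + 6.
Check: q(3) = 48. ✓

q(u) = 3u^2 + 5u + 6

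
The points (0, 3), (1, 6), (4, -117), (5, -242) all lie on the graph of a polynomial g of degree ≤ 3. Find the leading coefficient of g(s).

-2

Write g(s) = as^3 + bs^2 + cs + d. Substituting each data point gives a linear system:
  d = 3
  a + b + c + d = 6
  64a + 16b + 4c + d = -117
  125a + 25b + 5c + d = -242
Solving the system yields a = -2, b = -1, c = 6, d = 3.
So g(s) = -2s³ - s² + 6s + 3.
The leading coefficient is -2.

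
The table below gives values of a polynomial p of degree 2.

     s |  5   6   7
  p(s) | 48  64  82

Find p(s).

Write p(s) = as^2 + bs + c. Substituting each data point gives a linear system:
  25a + 5b + c = 48
  36a + 6b + c = 64
  49a + 7b + c = 82
Solving the system yields a = 1, b = 5, c = -2.
So p(s) = s^2 + 5s - 2.
Check: p(5) = 48. ✓

p(s) = s^2 + 5s - 2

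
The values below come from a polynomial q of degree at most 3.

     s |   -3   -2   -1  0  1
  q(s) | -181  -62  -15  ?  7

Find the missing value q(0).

-4

The 4 known points determine the degree-3 polynomial uniquely.
Write q(s) = as^3 + bs^2 + cs + d. Substituting each data point gives a linear system:
  -27a + 9b - 3c + d = -181
  -8a + 4b - 2c + d = -62
  -a + b - c + d = -15
  a + b + c + d = 7
Solving the system yields a = 6, b = 0, c = 5, d = -4.
So q(s) = 6s^3 + 5s - 4.
Then q(0) = -4.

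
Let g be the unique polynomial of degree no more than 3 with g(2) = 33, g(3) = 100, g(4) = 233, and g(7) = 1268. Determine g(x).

g(x) = 4x^3 - 3x^2 + 6x + 1

Using the Lagrange interpolation formula with nodes 2, 3, 4, 7:
  L_0(x) = (x - 3)(x - 4)(x - 7) / -10
  L_1(x) = (x - 2)(x - 4)(x - 7) / 4
  L_2(x) = (x - 2)(x - 3)(x - 7) / -6
  L_3(x) = (x - 2)(x - 3)(x - 4) / 60
Then g(x) = 33·L_0(x) + 100·L_1(x) + 233·L_2(x) + 1268·L_3(x).
Expanding and collecting terms gives g(x) = 4x^3 - 3x^2 + 6x + 1.
Check: g(2) = 33. ✓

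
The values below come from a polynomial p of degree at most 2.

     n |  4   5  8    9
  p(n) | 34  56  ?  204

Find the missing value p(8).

158

The 3 known points determine the degree-2 polynomial uniquely.
Write p(n) = an^2 + bn + c. Substituting each data point gives a linear system:
  16a + 4b + c = 34
  25a + 5b + c = 56
  81a + 9b + c = 204
Solving the system yields a = 3, b = -5, c = 6.
So p(n) = 3n² - 5n + 6.
Then p(8) = 158.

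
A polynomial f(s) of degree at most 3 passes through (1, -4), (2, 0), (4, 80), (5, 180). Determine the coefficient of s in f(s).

-4

Write f(s) = as^3 + bs^2 + cs + d. Substituting each data point gives a linear system:
  a + b + c + d = -4
  8a + 4b + 2c + d = 0
  64a + 16b + 4c + d = 80
  125a + 25b + 5c + d = 180
Solving the system yields a = 2, b = -2, c = -4, d = 0.
So f(s) = 2s^3 - 2s^2 - 4s.
The coefficient of s is -4.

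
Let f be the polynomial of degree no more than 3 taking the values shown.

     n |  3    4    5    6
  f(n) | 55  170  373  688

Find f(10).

Using the Lagrange interpolation formula with nodes 3, 4, 5, 6:
  L_0(n) = (n - 4)(n - 5)(n - 6) / -6
  L_1(n) = (n - 3)(n - 5)(n - 6) / 2
  L_2(n) = (n - 3)(n - 4)(n - 6) / -2
  L_3(n) = (n - 3)(n - 4)(n - 5) / 6
Then f(n) = 55·L_0(n) + 170·L_1(n) + 373·L_2(n) + 688·L_3(n).
Expanding and collecting terms gives f(n) = 4n^3 - 4n^2 - 5n - 2.
Evaluating at n = 10: f(10) = 3548.

3548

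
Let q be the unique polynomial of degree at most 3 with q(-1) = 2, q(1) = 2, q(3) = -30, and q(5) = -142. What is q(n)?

q(n) = -n^3 - n^2 + n + 3

Using the Lagrange interpolation formula with nodes -1, 1, 3, 5:
  L_0(n) = (n - 1)(n - 3)(n - 5) / -48
  L_1(n) = (n + 1)(n - 3)(n - 5) / 16
  L_2(n) = (n + 1)(n - 1)(n - 5) / -16
  L_3(n) = (n + 1)(n - 1)(n - 3) / 48
Then q(n) = 2·L_0(n) + 2·L_1(n) - 30·L_2(n) - 142·L_3(n).
Expanding and collecting terms gives q(n) = -n^3 - n^2 + n + 3.
Check: q(5) = -142. ✓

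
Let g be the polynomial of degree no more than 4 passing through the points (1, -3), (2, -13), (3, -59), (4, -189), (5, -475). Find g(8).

Forward differences of the values at s = 1, 2, 3, 4, 5:
  g  : -3  -13  -59  -189  -475
  Δ  : -10  -46  -130  -286
  Δ^2: -36  -84  -156
  Δ^3: -48  -72
  Δ^4: -24
The fourth differences are constant, confirming degree 4.
Interpolating (Newton forward form) and evaluating at s = 8 gives g(8) = -3349.

-3349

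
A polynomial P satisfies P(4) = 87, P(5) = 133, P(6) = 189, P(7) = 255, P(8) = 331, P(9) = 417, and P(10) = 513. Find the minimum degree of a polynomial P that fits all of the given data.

Forward differences of the values at s = 4, 5, 6, 7, 8, 9, 10:
  P  : 87  133  189  255  331  417  513
  Δ  : 46  56  66  76  86  96
  Δ^2: 10  10  10  10  10
  Δ^3: 0  0  0  0
  Δ^4: 0  0  0
  Δ^5: 0  0
  Δ^6: 0
The second differences are constant (10) and nonzero, while all higher differences vanish, so the minimal degree is 2.

2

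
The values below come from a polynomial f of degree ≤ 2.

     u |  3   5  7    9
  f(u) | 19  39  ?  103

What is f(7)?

The 3 known points determine the degree-2 polynomial uniquely.
Write f(u) = au^2 + bu + c. Substituting each data point gives a linear system:
  9a + 3b + c = 19
  25a + 5b + c = 39
  81a + 9b + c = 103
Solving the system yields a = 1, b = 2, c = 4.
So f(u) = u^2 + 2u + 4.
Then f(7) = 67.

67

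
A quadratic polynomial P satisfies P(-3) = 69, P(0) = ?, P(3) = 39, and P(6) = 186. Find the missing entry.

On equispaced nodes a degree-2 polynomial has vanishing third forward difference, so
  - P(-3) + 3·P(0) - 3·P(3) + P(6) = 0.
Substituting the known values and solving for P(0):
  3·P(0) = 0
  P(0) = 0.

0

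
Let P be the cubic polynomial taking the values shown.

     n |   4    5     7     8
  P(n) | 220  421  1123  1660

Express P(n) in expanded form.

Write P(n) = an^3 + bn^2 + cn + d. Substituting each data point gives a linear system:
  64a + 16b + 4c + d = 220
  125a + 25b + 5c + d = 421
  343a + 49b + 7c + d = 1123
  512a + 64b + 8c + d = 1660
Solving the system yields a = 3, b = 2, c = 0, d = -4.
So P(n) = 3n³ + 2n² - 4.
Check: P(7) = 1123. ✓

P(n) = 3n^3 + 2n^2 - 4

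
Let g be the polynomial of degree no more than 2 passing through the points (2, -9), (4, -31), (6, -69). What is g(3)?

-18

Using the Lagrange interpolation formula with nodes 2, 4, 6:
  L_0(t) = (t - 4)(t - 6) / 8
  L_1(t) = (t - 2)(t - 6) / -4
  L_2(t) = (t - 2)(t - 4) / 8
Then g(t) = -9·L_0(t) - 31·L_1(t) - 69·L_2(t).
Expanding and collecting terms gives g(t) = -2t^2 + t - 3.
Evaluating at t = 3: g(3) = -18.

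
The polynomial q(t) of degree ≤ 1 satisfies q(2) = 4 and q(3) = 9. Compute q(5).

Write q(t) = at + b. Substituting each data point gives a linear system:
  2a + b = 4
  3a + b = 9
Solving the system yields a = 5, b = -6.
So q(t) = 5t - 6.
Then q(5) = 19.

19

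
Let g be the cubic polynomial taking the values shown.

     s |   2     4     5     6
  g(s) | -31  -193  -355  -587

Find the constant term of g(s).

Write g(s) = as^3 + bs^2 + cs + d. Substituting each data point gives a linear system:
  8a + 4b + 2c + d = -31
  64a + 16b + 4c + d = -193
  125a + 25b + 5c + d = -355
  216a + 36b + 6c + d = -587
Solving the system yields a = -2, b = -5, c = 5, d = -5.
So g(s) = -2s³ - 5s² + 5s - 5.
The constant term is -5.

-5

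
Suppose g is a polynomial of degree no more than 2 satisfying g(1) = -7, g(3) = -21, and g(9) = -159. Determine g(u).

g(u) = -2u^2 + u - 6

Write g(u) = au^2 + bu + c. Substituting each data point gives a linear system:
  a + b + c = -7
  9a + 3b + c = -21
  81a + 9b + c = -159
Solving the system yields a = -2, b = 1, c = -6.
So g(u) = -2u^2 + u - 6.
Check: g(3) = -21. ✓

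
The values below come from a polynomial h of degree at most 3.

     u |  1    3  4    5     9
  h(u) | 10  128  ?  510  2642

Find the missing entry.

277

The 4 known points determine the degree-3 polynomial uniquely.
Write h(u) = au^3 + bu^2 + cu + d. Substituting each data point gives a linear system:
  a + b + c + d = 10
  27a + 9b + 3c + d = 128
  125a + 25b + 5c + d = 510
  729a + 81b + 9c + d = 2642
Solving the system yields a = 3, b = 6, c = -4, d = 5.
So h(u) = 3u^3 + 6u^2 - 4u + 5.
Then h(4) = 277.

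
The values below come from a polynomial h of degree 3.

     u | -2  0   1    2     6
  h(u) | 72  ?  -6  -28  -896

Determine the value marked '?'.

-2

The 4 known points determine the degree-3 polynomial uniquely.
Write h(u) = au^3 + bu^2 + cu + d. Substituting each data point gives a linear system:
  -8a + 4b - 2c + d = 72
  a + b + c + d = -6
  8a + 4b + 2c + d = -28
  216a + 36b + 6c + d = -896
Solving the system yields a = -5, b = 6, c = -5, d = -2.
So h(u) = -5u^3 + 6u^2 - 5u - 2.
Then h(0) = -2.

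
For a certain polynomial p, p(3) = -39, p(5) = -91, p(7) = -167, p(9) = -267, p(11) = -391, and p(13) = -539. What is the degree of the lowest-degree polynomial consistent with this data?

2

Forward differences of the values at x = 3, 5, 7, 9, 11, 13:
  p  : -39  -91  -167  -267  -391  -539
  Δ  : -52  -76  -100  -124  -148
  Δ^2: -24  -24  -24  -24
  Δ^3: 0  0  0
  Δ^4: 0  0
  Δ^5: 0
The second differences are constant (-24) and nonzero, while all higher differences vanish, so the minimal degree is 2.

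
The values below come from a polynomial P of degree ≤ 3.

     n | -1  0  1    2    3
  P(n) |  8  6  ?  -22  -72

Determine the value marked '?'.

0

On equispaced nodes a degree-3 polynomial has vanishing fourth forward difference, so
  P(-1) - 4·P(0) + 6·P(1) - 4·P(2) + P(3) = 0.
Substituting the known values and solving for P(1):
  6·P(1) = 0
  P(1) = 0.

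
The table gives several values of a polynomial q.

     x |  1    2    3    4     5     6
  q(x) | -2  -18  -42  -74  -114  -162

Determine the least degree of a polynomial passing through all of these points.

2

Forward differences of the values at x = 1, 2, 3, 4, 5, 6:
  q  : -2  -18  -42  -74  -114  -162
  Δ  : -16  -24  -32  -40  -48
  Δ^2: -8  -8  -8  -8
  Δ^3: 0  0  0
  Δ^4: 0  0
  Δ^5: 0
The second differences are constant (-8) and nonzero, while all higher differences vanish, so the minimal degree is 2.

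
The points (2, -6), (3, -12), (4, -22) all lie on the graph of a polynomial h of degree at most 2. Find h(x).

h(x) = -2x^2 + 4x - 6

Write h(x) = ax^2 + bx + c. Substituting each data point gives a linear system:
  4a + 2b + c = -6
  9a + 3b + c = -12
  16a + 4b + c = -22
Solving the system yields a = -2, b = 4, c = -6.
So h(x) = -2x^2 + 4x - 6.
Check: h(3) = -12. ✓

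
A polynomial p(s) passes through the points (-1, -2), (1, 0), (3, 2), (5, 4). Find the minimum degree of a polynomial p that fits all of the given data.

1

Forward differences of the values at s = -1, 1, 3, 5:
  p  : -2  0  2  4
  Δ  : 2  2  2
  Δ^2: 0  0
  Δ^3: 0
The first differences are constant (2) and nonzero, while all higher differences vanish, so the minimal degree is 1.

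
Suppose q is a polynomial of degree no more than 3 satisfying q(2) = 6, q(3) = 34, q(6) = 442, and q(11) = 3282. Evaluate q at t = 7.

746

Using the Lagrange interpolation formula with nodes 2, 3, 6, 11:
  L_0(t) = (t - 3)(t - 6)(t - 11) / -36
  L_1(t) = (t - 2)(t - 6)(t - 11) / 24
  L_2(t) = (t - 2)(t - 3)(t - 11) / -60
  L_3(t) = (t - 2)(t - 3)(t - 6) / 360
Then q(t) = 6·L_0(t) + 34·L_1(t) + 442·L_2(t) + 3282·L_3(t).
Expanding and collecting terms gives q(t) = 3t^3 - 6t^2 + t + 4.
Evaluating at t = 7: q(7) = 746.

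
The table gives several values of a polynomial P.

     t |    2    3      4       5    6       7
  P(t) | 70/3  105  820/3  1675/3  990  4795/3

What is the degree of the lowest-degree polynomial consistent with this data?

Forward differences of the values at t = 2, 3, 4, 5, 6, 7:
  P  : 70/3  105  820/3  1675/3  990  4795/3
  Δ  : 245/3  505/3  285  1295/3  1825/3
  Δ^2: 260/3  350/3  440/3  530/3
  Δ^3: 30  30  30
  Δ^4: 0  0
  Δ^5: 0
The third differences are constant (30) and nonzero, while all higher differences vanish, so the minimal degree is 3.

3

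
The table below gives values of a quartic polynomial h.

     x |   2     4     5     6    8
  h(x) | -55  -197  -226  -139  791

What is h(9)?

1898

Using the Lagrange interpolation formula with nodes 2, 4, 5, 6, 8:
  L_0(x) = (x - 4)(x - 5)(x - 6)(x - 8) / 144
  L_1(x) = (x - 2)(x - 5)(x - 6)(x - 8) / -16
  L_2(x) = (x - 2)(x - 4)(x - 6)(x - 8) / 9
  L_3(x) = (x - 2)(x - 4)(x - 5)(x - 8) / -16
  L_4(x) = (x - 2)(x - 4)(x - 5)(x - 6) / 144
Then h(x) = -55·L_0(x) - 197·L_1(x) - 226·L_2(x) - 139·L_3(x) + 791·L_4(x).
Expanding and collecting terms gives h(x) = x⁴ - 6x³ - 3x² - 5x - 1.
Evaluating at x = 9: h(9) = 1898.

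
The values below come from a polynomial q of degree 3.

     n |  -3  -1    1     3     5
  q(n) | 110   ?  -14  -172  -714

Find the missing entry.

0

On equispaced nodes a degree-3 polynomial has vanishing fourth forward difference, so
  q(-3) - 4·q(-1) + 6·q(1) - 4·q(3) + q(5) = 0.
Substituting the known values and solving for q(-1):
  -4·q(-1) = 0
  q(-1) = 0.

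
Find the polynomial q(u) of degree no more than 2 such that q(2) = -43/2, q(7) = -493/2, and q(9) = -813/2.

q(u) = -5u^2 - 3/2

Using the Lagrange interpolation formula with nodes 2, 7, 9:
  L_0(u) = (u - 7)(u - 9) / 35
  L_1(u) = (u - 2)(u - 9) / -10
  L_2(u) = (u - 2)(u - 7) / 14
Then q(u) = -43/2·L_0(u) - 493/2·L_1(u) - 813/2·L_2(u).
Expanding and collecting terms gives q(u) = -5u² - 3/2.
Check: q(7) = -493/2. ✓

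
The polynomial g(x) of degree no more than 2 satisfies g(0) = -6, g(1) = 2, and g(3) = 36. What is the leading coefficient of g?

Write g(x) = ax^2 + bx + c. Substituting each data point gives a linear system:
  c = -6
  a + b + c = 2
  9a + 3b + c = 36
Solving the system yields a = 3, b = 5, c = -6.
So g(x) = 3x^2 + 5x - 6.
The leading coefficient is 3.

3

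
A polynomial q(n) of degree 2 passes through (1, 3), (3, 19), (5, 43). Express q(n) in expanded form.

Write q(n) = an^2 + bn + c. Substituting each data point gives a linear system:
  a + b + c = 3
  9a + 3b + c = 19
  25a + 5b + c = 43
Solving the system yields a = 1, b = 4, c = -2.
So q(n) = n² + 4n - 2.
Check: q(1) = 3. ✓

q(n) = n^2 + 4n - 2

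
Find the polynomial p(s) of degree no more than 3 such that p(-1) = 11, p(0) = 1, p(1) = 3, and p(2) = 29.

Write p(s) = as^3 + bs^2 + cs + d. Substituting each data point gives a linear system:
  -a + b - c + d = 11
  d = 1
  a + b + c + d = 3
  8a + 4b + 2c + d = 29
Solving the system yields a = 2, b = 6, c = -6, d = 1.
So p(s) = 2s³ + 6s² - 6s + 1.
Check: p(-1) = 11. ✓

p(s) = 2s^3 + 6s^2 - 6s + 1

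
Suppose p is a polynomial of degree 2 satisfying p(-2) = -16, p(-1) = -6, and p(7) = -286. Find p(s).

Using the Lagrange interpolation formula with nodes -2, -1, 7:
  L_0(s) = (s + 1)(s - 7) / 9
  L_1(s) = (s + 2)(s - 7) / -8
  L_2(s) = (s + 2)(s + 1) / 72
Then p(s) = -16·L_0(s) - 6·L_1(s) - 286·L_2(s).
Expanding and collecting terms gives p(s) = -5s^2 - 5s - 6.
Check: p(-2) = -16. ✓

p(s) = -5s^2 - 5s - 6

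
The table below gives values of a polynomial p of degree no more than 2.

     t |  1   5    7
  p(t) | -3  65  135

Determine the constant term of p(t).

-5

Write p(t) = at^2 + bt + c. Substituting each data point gives a linear system:
  a + b + c = -3
  25a + 5b + c = 65
  49a + 7b + c = 135
Solving the system yields a = 3, b = -1, c = -5.
So p(t) = 3t² - t - 5.
The constant term is -5.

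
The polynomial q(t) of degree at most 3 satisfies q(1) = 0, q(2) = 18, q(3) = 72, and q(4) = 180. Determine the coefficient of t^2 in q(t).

0

Write q(t) = at^3 + bt^2 + ct + d. Substituting each data point gives a linear system:
  a + b + c + d = 0
  8a + 4b + 2c + d = 18
  27a + 9b + 3c + d = 72
  64a + 16b + 4c + d = 180
Solving the system yields a = 3, b = 0, c = -3, d = 0.
So q(t) = 3t³ - 3t.
The coefficient of t^2 is 0.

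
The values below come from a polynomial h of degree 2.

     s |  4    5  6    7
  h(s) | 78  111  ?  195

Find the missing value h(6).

150

The 3 known points determine the degree-2 polynomial uniquely.
Write h(s) = as^2 + bs + c. Substituting each data point gives a linear system:
  16a + 4b + c = 78
  25a + 5b + c = 111
  49a + 7b + c = 195
Solving the system yields a = 3, b = 6, c = 6.
So h(s) = 3s^2 + 6s + 6.
Then h(6) = 150.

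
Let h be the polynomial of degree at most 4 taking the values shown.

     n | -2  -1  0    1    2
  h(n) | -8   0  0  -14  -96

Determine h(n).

Write h(n) = an^4 + bn^3 + cn^2 + dn + e. Substituting each data point gives a linear system:
  16a - 8b + 4c - 2d + e = -8
  a - b + c - d + e = 0
  e = 0
  a + b + c + d + e = -14
  16a + 8b + 4c + 2d + e = -96
Solving the system yields a = -2, b = -5, c = -5, d = -2, e = 0.
So h(n) = -2n^4 - 5n^3 - 5n^2 - 2n.
Check: h(0) = 0. ✓

h(n) = -2n^4 - 5n^3 - 5n^2 - 2n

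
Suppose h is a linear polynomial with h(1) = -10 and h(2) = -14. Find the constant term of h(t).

-6

Write h(t) = at + b. Substituting each data point gives a linear system:
  a + b = -10
  2a + b = -14
Solving the system yields a = -4, b = -6.
So h(t) = -4t - 6.
The constant term is -6.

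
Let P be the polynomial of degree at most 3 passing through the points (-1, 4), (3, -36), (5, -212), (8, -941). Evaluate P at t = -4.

139

Write P(t) = at^3 + bt^2 + ct + d. Substituting each data point gives a linear system:
  -a + b - c + d = 4
  27a + 9b + 3c + d = -36
  125a + 25b + 5c + d = -212
  512a + 64b + 8c + d = -941
Solving the system yields a = -2, b = 1, c = 2, d = 3.
So P(t) = -2t^3 + t^2 + 2t + 3.
Then P(-4) = 139.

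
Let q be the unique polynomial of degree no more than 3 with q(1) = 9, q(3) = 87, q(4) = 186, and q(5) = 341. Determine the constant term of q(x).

6

Write q(x) = ax^3 + bx^2 + cx + d. Substituting each data point gives a linear system:
  a + b + c + d = 9
  27a + 9b + 3c + d = 87
  64a + 16b + 4c + d = 186
  125a + 25b + 5c + d = 341
Solving the system yields a = 2, b = 4, c = -3, d = 6.
So q(x) = 2x^3 + 4x^2 - 3x + 6.
The constant term is 6.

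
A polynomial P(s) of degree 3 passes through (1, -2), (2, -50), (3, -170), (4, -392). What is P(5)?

Forward differences of the values at s = 1, 2, 3, 4:
  P  : -2  -50  -170  -392
  Δ  : -48  -120  -222
  Δ^2: -72  -102
  Δ^3: -30
The third differences are constant, confirming degree 3.
Interpolating (Newton forward form) and evaluating at s = 5 gives P(5) = -746.

-746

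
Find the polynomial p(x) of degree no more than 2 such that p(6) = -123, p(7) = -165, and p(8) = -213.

p(x) = -3x^2 - 3x + 3

Using the Lagrange interpolation formula with nodes 6, 7, 8:
  L_0(x) = (x - 7)(x - 8) / 2
  L_1(x) = (x - 6)(x - 8) / -1
  L_2(x) = (x - 6)(x - 7) / 2
Then p(x) = -123·L_0(x) - 165·L_1(x) - 213·L_2(x).
Expanding and collecting terms gives p(x) = -3x^2 - 3x + 3.
Check: p(7) = -165. ✓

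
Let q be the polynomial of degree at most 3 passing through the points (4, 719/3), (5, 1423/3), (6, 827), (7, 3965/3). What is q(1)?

Write q(t) = at^3 + bt^2 + ct + d. Substituting each data point gives a linear system:
  64a + 16b + 4c + d = 719/3
  125a + 25b + 5c + d = 1423/3
  216a + 36b + 6c + d = 827
  343a + 49b + 7c + d = 3965/3
Solving the system yields a = 4, b = -1, c = -1/3, d = 1.
So q(t) = 4t^3 - t^2 - (1/3)t + 1.
Then q(1) = 11/3.

11/3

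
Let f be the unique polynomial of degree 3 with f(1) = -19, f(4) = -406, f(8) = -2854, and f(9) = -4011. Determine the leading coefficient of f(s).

Write f(s) = as^3 + bs^2 + cs + d. Substituting each data point gives a linear system:
  a + b + c + d = -19
  64a + 16b + 4c + d = -406
  512a + 64b + 8c + d = -2854
  729a + 81b + 9c + d = -4011
Solving the system yields a = -5, b = -4, c = -4, d = -6.
So f(s) = -5s^3 - 4s^2 - 4s - 6.
The leading coefficient is -5.

-5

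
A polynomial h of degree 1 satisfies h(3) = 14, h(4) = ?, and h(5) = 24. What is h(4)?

19

On equispaced nodes a degree-1 polynomial has vanishing second forward difference, so
  h(3) - 2·h(4) + h(5) = 0.
Substituting the known values and solving for h(4):
  -2·h(4) = -38
  h(4) = 19.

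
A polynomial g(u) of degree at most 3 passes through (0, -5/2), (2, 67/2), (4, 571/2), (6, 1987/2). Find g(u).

Write g(u) = au^3 + bu^2 + cu + d. Substituting each data point gives a linear system:
  d = -5/2
  8a + 4b + 2c + d = 67/2
  64a + 16b + 4c + d = 571/2
  216a + 36b + 6c + d = 1987/2
Solving the system yields a = 5, b = -3, c = 4, d = -5/2.
So g(u) = 5u³ - 3u² + 4u - 5/2.
Check: g(4) = 571/2. ✓

g(u) = 5u^3 - 3u^2 + 4u - 5/2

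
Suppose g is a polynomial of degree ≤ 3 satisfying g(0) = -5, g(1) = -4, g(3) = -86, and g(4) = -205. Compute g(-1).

Using the Lagrange interpolation formula with nodes 0, 1, 3, 4:
  L_0(s) = (s - 1)(s - 3)(s - 4) / -12
  L_1(s) = s(s - 3)(s - 4) / 6
  L_2(s) = s(s - 1)(s - 4) / -6
  L_3(s) = s(s - 1)(s - 3) / 12
Then g(s) = -5·L_0(s) - 4·L_1(s) - 86·L_2(s) - 205·L_3(s).
Expanding and collecting terms gives g(s) = -3s³ - 2s² + 6s - 5.
Evaluating at s = -1: g(-1) = -10.

-10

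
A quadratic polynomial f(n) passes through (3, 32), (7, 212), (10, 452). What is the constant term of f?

Write f(n) = an^2 + bn + c. Substituting each data point gives a linear system:
  9a + 3b + c = 32
  49a + 7b + c = 212
  100a + 10b + c = 452
Solving the system yields a = 5, b = -5, c = 2.
So f(n) = 5n^2 - 5n + 2.
The constant term is 2.

2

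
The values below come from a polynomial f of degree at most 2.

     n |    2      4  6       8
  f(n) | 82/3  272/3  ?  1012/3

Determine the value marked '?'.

194

The 3 known points determine the degree-2 polynomial uniquely.
Write f(n) = an^2 + bn + c. Substituting each data point gives a linear system:
  4a + 2b + c = 82/3
  16a + 4b + c = 272/3
  64a + 8b + c = 1012/3
Solving the system yields a = 5, b = 5/3, c = 4.
So f(n) = 5n^2 + (5/3)n + 4.
Then f(6) = 194.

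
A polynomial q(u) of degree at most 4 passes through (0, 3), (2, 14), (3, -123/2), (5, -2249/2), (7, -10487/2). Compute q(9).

-31269/2

Using the Lagrange interpolation formula with nodes 0, 2, 3, 5, 7:
  L_0(u) = (u - 2)(u - 3)(u - 5)(u - 7) / 210
  L_1(u) = u(u - 3)(u - 5)(u - 7) / -30
  L_2(u) = u(u - 2)(u - 5)(u - 7) / 24
  L_3(u) = u(u - 2)(u - 3)(u - 7) / -60
  L_4(u) = u(u - 2)(u - 3)(u - 5) / 280
Then q(u) = 3·L_0(u) + 14·L_1(u) - 123/2·L_2(u) - 2249/2·L_3(u) - 10487/2·L_4(u).
Expanding and collecting terms gives q(u) = -3u^4 + 5u^3 + 5u^2 - (1/2)u + 3.
Evaluating at u = 9: q(9) = -31269/2.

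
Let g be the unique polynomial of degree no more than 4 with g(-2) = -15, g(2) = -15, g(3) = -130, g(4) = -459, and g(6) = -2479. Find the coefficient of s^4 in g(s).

-2

Write g(s) = as^4 + bs^3 + cs^2 + ds + e. Substituting each data point gives a linear system:
  16a - 8b + 4c - 2d + e = -15
  16a + 8b + 4c + 2d + e = -15
  81a + 27b + 9c + 3d + e = -130
  256a + 64b + 16c + 4d + e = -459
  1296a + 216b + 36c + 6d + e = -2479
Solving the system yields a = -2, b = 0, c = 3, d = 0, e = 5.
So g(s) = -2s^4 + 3s^2 + 5.
The leading coefficient is -2.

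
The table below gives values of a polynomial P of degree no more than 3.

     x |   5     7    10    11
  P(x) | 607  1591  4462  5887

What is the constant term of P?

2

Write P(x) = ax^3 + bx^2 + cx + d. Substituting each data point gives a linear system:
  125a + 25b + 5c + d = 607
  343a + 49b + 7c + d = 1591
  1000a + 100b + 10c + d = 4462
  1331a + 121b + 11c + d = 5887
Solving the system yields a = 4, b = 5, c = -4, d = 2.
So P(x) = 4x^3 + 5x^2 - 4x + 2.
The constant term is 2.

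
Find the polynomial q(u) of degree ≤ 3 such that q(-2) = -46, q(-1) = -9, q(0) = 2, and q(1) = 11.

Write q(u) = au^3 + bu^2 + cu + d. Substituting each data point gives a linear system:
  -8a + 4b - 2c + d = -46
  -a + b - c + d = -9
  d = 2
  a + b + c + d = 11
Solving the system yields a = 4, b = -1, c = 6, d = 2.
So q(u) = 4u^3 - u^2 + 6u + 2.
Check: q(-1) = -9. ✓

q(u) = 4u^3 - u^2 + 6u + 2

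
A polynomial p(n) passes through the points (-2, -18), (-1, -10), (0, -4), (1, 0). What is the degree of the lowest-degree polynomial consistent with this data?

2

Forward differences of the values at n = -2, -1, 0, 1:
  p  : -18  -10  -4  0
  Δ  : 8  6  4
  Δ^2: -2  -2
  Δ^3: 0
The second differences are constant (-2) and nonzero, while all higher differences vanish, so the minimal degree is 2.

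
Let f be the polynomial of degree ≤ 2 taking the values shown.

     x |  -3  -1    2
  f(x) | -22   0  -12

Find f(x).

Write f(x) = ax^2 + bx + c. Substituting each data point gives a linear system:
  9a - 3b + c = -22
  a - b + c = 0
  4a + 2b + c = -12
Solving the system yields a = -3, b = -1, c = 2.
So f(x) = -3x^2 - x + 2.
Check: f(-1) = 0. ✓

f(x) = -3x^2 - x + 2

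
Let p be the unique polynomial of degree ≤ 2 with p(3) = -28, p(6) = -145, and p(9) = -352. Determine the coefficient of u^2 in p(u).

-5

Write p(u) = au^2 + bu + c. Substituting each data point gives a linear system:
  9a + 3b + c = -28
  36a + 6b + c = -145
  81a + 9b + c = -352
Solving the system yields a = -5, b = 6, c = -1.
So p(u) = -5u^2 + 6u - 1.
The leading coefficient is -5.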